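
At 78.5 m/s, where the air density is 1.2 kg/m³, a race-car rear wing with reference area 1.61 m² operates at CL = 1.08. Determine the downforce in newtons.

L = 6430 N

L = ½ρv²S·CL = ½ × 1.2 × 78.5² × 1.61 × 1.08 = 6430 N ≈ 6.43 kN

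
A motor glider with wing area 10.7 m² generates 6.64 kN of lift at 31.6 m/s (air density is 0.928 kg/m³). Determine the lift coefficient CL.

From L = ½ρv²S·CL, rearranging gives CL = 2L/(ρv²S).
CL = 2 × 6640 / (0.928 × 31.6² × 10.7) = 1.34

CL = 1.34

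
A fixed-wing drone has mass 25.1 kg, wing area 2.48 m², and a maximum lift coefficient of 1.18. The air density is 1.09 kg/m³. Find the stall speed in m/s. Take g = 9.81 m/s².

V_stall = 12.4 m/s

Weight W = mg = 25.1 × 9.81 = 246.2 N.
From L = ½ρV²S·CL,max = W: V_stall = √(2W/(ρSCL,max)) = √(2·246.2/(1.09·2.48·1.18))
V_stall = √154.4 = 12.4 m/s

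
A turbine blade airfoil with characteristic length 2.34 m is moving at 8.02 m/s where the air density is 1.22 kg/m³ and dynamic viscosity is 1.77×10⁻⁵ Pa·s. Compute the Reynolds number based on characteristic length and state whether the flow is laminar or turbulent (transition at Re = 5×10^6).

Re = 1.29×10^6 (laminar)

Re = ρ·v·c/μ = 1.22 × 8.02 × 2.34 / (1.77×10⁻⁵) = 1.29×10^6
Since 1.29×10^6 < 5×10^6, the flow is laminar.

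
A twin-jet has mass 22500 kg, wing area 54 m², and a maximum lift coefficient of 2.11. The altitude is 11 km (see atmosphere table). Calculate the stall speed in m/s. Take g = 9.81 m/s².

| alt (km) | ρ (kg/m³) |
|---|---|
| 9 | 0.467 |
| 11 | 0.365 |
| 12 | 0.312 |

At 11 km, from the table: ρ = 0.365 kg/m³.
Weight W = mg = 22500 × 9.81 = 2.207×10^5 N.
From L = ½ρV²S·CL,max = W: V_stall = √(2W/(ρSCL,max)) = √(2·2.207×10^5/(0.365·54·2.11))
V_stall = √10610 = 103 m/s

V_stall = 103 m/s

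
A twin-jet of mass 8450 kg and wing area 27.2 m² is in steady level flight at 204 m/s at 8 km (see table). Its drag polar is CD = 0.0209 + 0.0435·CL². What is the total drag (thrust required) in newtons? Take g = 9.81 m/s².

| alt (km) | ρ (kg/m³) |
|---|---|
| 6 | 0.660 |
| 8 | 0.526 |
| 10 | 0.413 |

D = 7230 N

At 8 km, from the table: ρ = 0.526 kg/m³.
In steady level flight, lift balances weight: W = mg = 8450 × 9.81 = 82894 N.
Dynamic pressure q = 0.5 × 0.526 × 204² = 10950 Pa.
CL = 2W/(ρv²S) = 2×82894/(0.526×204²×27.2) = 0.2784.
CD = 0.0209 + 0.0435 × 0.2784² = 0.02427.
D = q·S·CD = 10950 × 27.2 × 0.02427 = 7226 N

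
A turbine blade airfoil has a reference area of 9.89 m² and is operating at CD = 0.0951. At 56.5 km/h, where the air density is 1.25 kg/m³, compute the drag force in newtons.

Convert speed: v = 56.5 km/h ÷ 3.6 = 15.69 m/s.
Dynamic pressure q = ½ρv² = ½ × 1.25 × 15.69² = 153.9 Pa.
D = q·S·CD = 153.9 × 9.89 × 0.0951 = 145 N

D = 145 N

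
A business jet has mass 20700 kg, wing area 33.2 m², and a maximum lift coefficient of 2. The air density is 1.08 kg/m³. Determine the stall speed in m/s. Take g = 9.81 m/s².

V_stall = 75.3 m/s

Stall occurs when L = W at CL,max. W = mg = 20700 × 9.81 = 2.031×10^5 N.
V_stall = √(2W/(ρ·S·CL,max)) = √(2 × 2.031×10^5 / (1.08 × 33.2 × 2))
V_stall = √5663 = 75.3 m/s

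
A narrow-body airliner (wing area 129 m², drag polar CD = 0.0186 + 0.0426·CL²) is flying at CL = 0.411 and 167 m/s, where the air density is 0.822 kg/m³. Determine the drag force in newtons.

CD = 0.0186 + 0.0426 × 0.411² = 0.0258
D = ½ρv²S·CD = ½ × 0.822 × 167² × 129 × 0.0258 = 38100 N

D = 38100 N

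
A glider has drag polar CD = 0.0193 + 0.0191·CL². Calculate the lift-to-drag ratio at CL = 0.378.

CD = 0.0193 + 0.0191 × 0.378² = 0.02203
L/D = CL/CD = 0.378 / 0.02203 = 17.2

L/D = 17.2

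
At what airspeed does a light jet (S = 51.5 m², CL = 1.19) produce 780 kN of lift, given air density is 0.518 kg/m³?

L = ½ρv²S·CL ⇒ v = √(2L/(ρ·S·CL))
v = √(2 × 7.8×10^5 / (0.518 × 51.5 × 1.19)) = √49140 = 222 m/s

v = 222 m/s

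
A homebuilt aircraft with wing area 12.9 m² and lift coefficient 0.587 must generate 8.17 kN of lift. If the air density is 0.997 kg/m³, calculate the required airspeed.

v = 46.5 m/s

L = ½ρv²S·CL ⇒ v = √(2L/(ρ·S·CL))
v = √(2 × 8170 / (0.997 × 12.9 × 0.587)) = √2164 = 46.5 m/s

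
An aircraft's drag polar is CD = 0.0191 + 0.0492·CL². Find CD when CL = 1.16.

CD = 0.0853

CD = 0.0191 + 0.0492 × 1.16² = 0.0191 + 0.0662 = 0.0853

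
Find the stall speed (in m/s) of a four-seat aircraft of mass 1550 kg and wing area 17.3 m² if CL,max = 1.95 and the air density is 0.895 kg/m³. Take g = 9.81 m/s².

V_stall = 31.7 m/s

Weight W = mg = 1550 × 9.81 = 15210 N.
From L = ½ρV²S·CL,max = W: V_stall = √(2W/(ρSCL,max)) = √(2·15210/(0.895·17.3·1.95))
V_stall = √1007 = 31.7 m/s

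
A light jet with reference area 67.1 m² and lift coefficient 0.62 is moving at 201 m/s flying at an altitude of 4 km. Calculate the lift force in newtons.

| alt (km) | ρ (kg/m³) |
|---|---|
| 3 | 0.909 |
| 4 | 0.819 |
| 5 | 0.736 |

At 4 km, from the table: ρ = 0.819 kg/m³.
Dynamic pressure q = ½ρv² = ½ × 0.819 × 201² = 16540 Pa.
L = q·S·CL = 16540 × 67.1 × 0.62 = 6.88×10^5 N ≈ 688 kN

L = 6.88×10^5 N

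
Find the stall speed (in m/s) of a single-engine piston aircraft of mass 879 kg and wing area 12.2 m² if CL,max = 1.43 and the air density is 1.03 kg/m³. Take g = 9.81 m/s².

Weight W = mg = 879 × 9.81 = 8623 N.
V_stall = √(2W/(ρ·S·CL,max)) = √(2 × 8623 / (1.03 × 12.2 × 1.43))
V_stall = √959.7 = 31 m/s

V_stall = 31 m/s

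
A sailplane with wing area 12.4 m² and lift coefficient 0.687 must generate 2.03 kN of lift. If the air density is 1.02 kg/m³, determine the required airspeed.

v = 21.6 m/s

L = ½ρv²S·CL ⇒ v = √(2L/(ρ·S·CL))
v = √(2 × 2030 / (1.02 × 12.4 × 0.687)) = √467.2 = 21.6 m/s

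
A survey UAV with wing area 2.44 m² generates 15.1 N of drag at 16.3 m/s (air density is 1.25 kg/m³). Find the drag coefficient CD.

From D = ½ρv²S·CD, rearranging gives CD = 2D/(ρv²S).
CD = 2 × 15.1 / (1.25 × 16.3² × 2.44) = 0.0373

CD = 0.0373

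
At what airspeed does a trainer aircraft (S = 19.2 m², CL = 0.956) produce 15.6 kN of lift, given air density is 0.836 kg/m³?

v = 45.1 m/s

L = ½ρv²S·CL ⇒ v = √(2L/(ρ·S·CL))
v = √(2 × 15600 / (0.836 × 19.2 × 0.956)) = √2033 = 45.1 m/s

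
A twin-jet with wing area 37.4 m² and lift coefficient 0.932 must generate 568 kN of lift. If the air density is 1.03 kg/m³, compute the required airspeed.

L = ½ρv²S·CL ⇒ v = √(2L/(ρ·S·CL))
v = √(2 × 5.68×10^5 / (1.03 × 37.4 × 0.932)) = √31640 = 178 m/s

v = 178 m/s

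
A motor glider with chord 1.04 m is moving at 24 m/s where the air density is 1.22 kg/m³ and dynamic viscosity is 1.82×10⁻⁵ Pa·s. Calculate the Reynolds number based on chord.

Re = 1.67×10^6

Re = ρ·v·c/μ = 1.22 × 24 × 1.04 / (1.82×10⁻⁵) = 1.67×10^6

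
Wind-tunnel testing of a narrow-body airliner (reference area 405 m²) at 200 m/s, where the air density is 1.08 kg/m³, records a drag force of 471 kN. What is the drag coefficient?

From D = ½ρv²S·CD, rearranging gives CD = 2D/(ρv²S).
CD = 2 × 4.71×10^5 / (1.08 × 200² × 405) = 0.0538

CD = 0.0538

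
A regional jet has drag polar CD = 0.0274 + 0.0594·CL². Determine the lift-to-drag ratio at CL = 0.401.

CD = 0.0274 + 0.0594 × 0.401² = 0.03695
L/D = CL/CD = 0.401 / 0.03695 = 10.9

L/D = 10.9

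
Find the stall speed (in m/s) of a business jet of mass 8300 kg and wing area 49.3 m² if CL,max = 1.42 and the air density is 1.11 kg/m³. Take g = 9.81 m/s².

V_stall = 45.8 m/s

At stall, lift equals weight: L = W = m·g = 8300 × 9.81 = 81420 N.
From L = ½ρV²S·CL,max = W: V_stall = √(2W/(ρSCL,max)) = √(2·81420/(1.11·49.3·1.42))
V_stall = √2096 = 45.8 m/s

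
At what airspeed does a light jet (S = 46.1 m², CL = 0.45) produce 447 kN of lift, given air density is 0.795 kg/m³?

v = 233 m/s

L = ½ρv²S·CL ⇒ v = √(2L/(ρ·S·CL))
v = √(2 × 4.47×10^5 / (0.795 × 46.1 × 0.45)) = √54210 = 233 m/s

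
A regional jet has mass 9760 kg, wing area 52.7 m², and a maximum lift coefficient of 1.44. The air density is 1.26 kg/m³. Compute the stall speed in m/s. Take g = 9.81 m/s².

V_stall = 44.8 m/s

At stall, lift equals weight: L = W = m·g = 9760 × 9.81 = 95750 N.
V_stall = √(2W/(ρ·S·CL,max)) = √(2 × 95750 / (1.26 × 52.7 × 1.44))
V_stall = √2003 = 44.8 m/s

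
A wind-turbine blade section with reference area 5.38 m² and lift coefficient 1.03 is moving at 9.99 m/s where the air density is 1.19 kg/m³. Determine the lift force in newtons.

L = ½ρv²S·CL = ½ × 1.19 × 9.99² × 5.38 × 1.03 = 329 N

L = 329 N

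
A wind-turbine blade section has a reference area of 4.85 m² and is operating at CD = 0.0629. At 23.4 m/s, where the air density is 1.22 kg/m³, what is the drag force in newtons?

D = ½ρv²S·CD = ½ × 1.22 × 23.4² × 4.85 × 0.0629 = 102 N

D = 102 N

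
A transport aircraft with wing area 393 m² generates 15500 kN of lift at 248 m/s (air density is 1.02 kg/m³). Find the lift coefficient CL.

From L = ½ρv²S·CL, rearranging gives CL = 2L/(ρv²S).
CL = 2 × 1.55×10^7 / (1.02 × 248² × 393) = 1.26

CL = 1.26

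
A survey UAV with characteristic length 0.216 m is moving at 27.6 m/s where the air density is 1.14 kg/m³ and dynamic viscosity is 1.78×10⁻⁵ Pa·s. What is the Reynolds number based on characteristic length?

Re = 3.82×10^5

Re = ρ·v·c/μ = 1.14 × 27.6 × 0.216 / (1.78×10⁻⁵) = 3.82×10^5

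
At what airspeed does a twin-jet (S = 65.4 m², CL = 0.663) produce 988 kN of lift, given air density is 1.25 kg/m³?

v = 191 m/s

L = ½ρv²S·CL ⇒ v = √(2L/(ρ·S·CL))
v = √(2 × 9.88×10^5 / (1.25 × 65.4 × 0.663)) = √36460 = 191 m/s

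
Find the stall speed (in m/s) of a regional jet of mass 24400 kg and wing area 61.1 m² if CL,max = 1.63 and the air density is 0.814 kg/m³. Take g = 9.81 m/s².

V_stall = 76.8 m/s

Weight W = mg = 24400 × 9.81 = 2.394×10^5 N.
V_stall = √(2W/(ρ·S·CL,max)) = √(2 × 2.394×10^5 / (0.814 × 61.1 × 1.63))
V_stall = √5905 = 76.8 m/s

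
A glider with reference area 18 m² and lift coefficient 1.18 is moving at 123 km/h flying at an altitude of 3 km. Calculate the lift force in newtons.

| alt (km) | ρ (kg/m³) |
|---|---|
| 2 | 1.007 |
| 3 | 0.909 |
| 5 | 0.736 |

At 3 km, from the table: ρ = 0.909 kg/m³.
Convert speed: v = 123 km/h ÷ 3.6 = 34.17 m/s.
Dynamic pressure q = ½ρv² = ½ × 0.909 × 34.17² = 530.6 Pa.
L = q·S·CL = 530.6 × 18 × 1.18 = 11300 N ≈ 11.3 kN

L = 11300 N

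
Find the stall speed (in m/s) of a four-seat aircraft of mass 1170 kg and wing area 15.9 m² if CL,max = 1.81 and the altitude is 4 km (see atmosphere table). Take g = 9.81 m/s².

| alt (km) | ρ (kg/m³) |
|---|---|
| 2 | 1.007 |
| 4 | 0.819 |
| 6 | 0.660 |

V_stall = 31.2 m/s

At 4 km, from the table: ρ = 0.819 kg/m³.
Weight W = mg = 1170 × 9.81 = 11480 N.
From L = ½ρV²S·CL,max = W: V_stall = √(2W/(ρSCL,max)) = √(2·11480/(0.819·15.9·1.81))
V_stall = √973.9 = 31.2 m/s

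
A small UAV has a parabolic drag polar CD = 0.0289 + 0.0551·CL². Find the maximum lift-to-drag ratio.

(L/D)max = 12.5

For CD = CD0 + K·CL², (L/D)max occurs at CL* = √(CD0/K) and equals 1/(2√(K·CD0)).
(L/D)max = 1/(2√(0.0551 × 0.0289)) = 1/(2 × 0.0399) = 12.5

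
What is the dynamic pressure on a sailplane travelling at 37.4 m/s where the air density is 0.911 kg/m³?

q = ½ρv² = ½ × 0.911 × 37.4² = 637 Pa

q = 637 Pa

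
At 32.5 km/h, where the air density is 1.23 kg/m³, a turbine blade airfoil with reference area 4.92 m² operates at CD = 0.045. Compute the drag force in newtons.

D = 11.1 N

Convert speed: v = 32.5 km/h ÷ 3.6 = 9.028 m/s.
Dynamic pressure q = ½ρv² = ½ × 1.23 × 9.028² = 50.12 Pa.
D = q·S·CD = 50.12 × 4.92 × 0.045 = 11.1 N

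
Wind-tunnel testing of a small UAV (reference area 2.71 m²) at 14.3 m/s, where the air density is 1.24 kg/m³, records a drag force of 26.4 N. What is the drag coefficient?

CD = 0.0768

From D = ½ρv²S·CD, rearranging gives CD = 2D/(ρv²S).
CD = 2 × 26.4 / (1.24 × 14.3² × 2.71) = 0.0768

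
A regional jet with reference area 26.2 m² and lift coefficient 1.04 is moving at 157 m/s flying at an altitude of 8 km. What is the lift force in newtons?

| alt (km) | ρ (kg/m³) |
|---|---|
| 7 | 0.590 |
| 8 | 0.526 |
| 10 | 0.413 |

At 8 km, from the table: ρ = 0.526 kg/m³.
L = ½ρv²S·CL = ½ × 0.526 × 157² × 26.2 × 1.04 = 1.77×10^5 N ≈ 177 kN

L = 1.77×10^5 N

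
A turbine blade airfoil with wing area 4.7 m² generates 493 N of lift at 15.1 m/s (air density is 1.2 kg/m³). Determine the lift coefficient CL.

CL = 0.767

From L = ½ρv²S·CL, rearranging gives CL = 2L/(ρv²S).
CL = 2 × 493 / (1.2 × 15.1² × 4.7) = 0.767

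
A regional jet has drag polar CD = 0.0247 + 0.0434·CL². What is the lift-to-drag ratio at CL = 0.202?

L/D = 7.63

CD = 0.0247 + 0.0434 × 0.202² = 0.02647
L/D = CL/CD = 0.202 / 0.02647 = 7.63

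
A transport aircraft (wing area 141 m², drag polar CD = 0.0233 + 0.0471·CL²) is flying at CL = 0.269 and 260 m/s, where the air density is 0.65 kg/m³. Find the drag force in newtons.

CD = 0.0233 + 0.0471 × 0.269² = 0.02671
D = ½ρv²S·CD = ½ × 0.65 × 260² × 141 × 0.02671 = 82700 N

D = 82700 N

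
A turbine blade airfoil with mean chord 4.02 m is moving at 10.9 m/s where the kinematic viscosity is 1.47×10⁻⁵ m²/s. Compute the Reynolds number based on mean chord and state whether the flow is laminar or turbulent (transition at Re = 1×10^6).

Re = 2.98×10^6 (turbulent)

Re = v·c/ν = 10.9 × 4.02 / (1.47×10⁻⁵) = 2.98×10^6
Since 2.98×10^6 > 1×10^6, the flow is turbulent.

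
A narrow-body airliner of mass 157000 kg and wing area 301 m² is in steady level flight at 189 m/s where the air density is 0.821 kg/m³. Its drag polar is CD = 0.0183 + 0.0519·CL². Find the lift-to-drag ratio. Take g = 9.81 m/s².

In steady level flight, lift balances weight: W = mg = 157000 × 9.81 = 1.5402×10^6 N.
q = ½ρv² = ½ × 0.821 × 189² = 14660 Pa.
CL = W/(q·S) = 1.5402×10^6 / (14660 × 301) = 0.349.
CD = 0.0183 + 0.0519 × 0.349² = 0.02462.
L/D = CL/CD = 0.349 / 0.02462 = 14.2

L/D = 14.2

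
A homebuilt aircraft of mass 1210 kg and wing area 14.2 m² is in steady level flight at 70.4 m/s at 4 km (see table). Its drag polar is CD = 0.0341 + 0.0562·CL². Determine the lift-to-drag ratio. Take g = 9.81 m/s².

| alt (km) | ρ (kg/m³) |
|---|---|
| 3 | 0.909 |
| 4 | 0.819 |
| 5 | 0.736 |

At 4 km, from the table: ρ = 0.819 kg/m³.
In steady level flight, lift balances weight: W = mg = 1210 × 9.81 = 11870 N.
Dynamic pressure q = 0.5 × 0.819 × 70.4² = 2030 Pa.
Required CL = L/(qS) = 11870/(2030·14.2) = 0.4119.
CD = 0.0341 + 0.0562 × 0.4119² = 0.04363.
L/D = CL/CD = 0.4119 / 0.04363 = 9.44

L/D = 9.44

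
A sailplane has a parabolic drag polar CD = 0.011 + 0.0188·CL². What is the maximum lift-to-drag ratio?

For CD = CD0 + K·CL², (L/D)max occurs at CL* = √(CD0/K) and equals 1/(2√(K·CD0)).
(L/D)max = 1/(2√(0.0188 × 0.011)) = 1/(2 × 0.01438) = 34.8

(L/D)max = 34.8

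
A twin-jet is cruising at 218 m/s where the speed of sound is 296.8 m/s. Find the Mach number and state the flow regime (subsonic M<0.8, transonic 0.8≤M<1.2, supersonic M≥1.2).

M = 0.735 (subsonic)

M = v/a = 218 / 296.8 = 0.735
M = 0.735 → subsonic.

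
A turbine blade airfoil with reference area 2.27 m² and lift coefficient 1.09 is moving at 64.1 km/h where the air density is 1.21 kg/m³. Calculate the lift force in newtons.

L = 475 N

Convert speed: v = 64.1 km/h ÷ 3.6 = 17.81 m/s.
L = ½ρv²S·CL = ½ × 1.21 × 17.81² × 2.27 × 1.09 = 475 N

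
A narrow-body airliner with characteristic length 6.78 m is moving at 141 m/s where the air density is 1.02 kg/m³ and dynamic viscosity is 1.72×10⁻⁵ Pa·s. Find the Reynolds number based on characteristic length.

Re = ρ·v·c/μ = 1.02 × 141 × 6.78 / (1.72×10⁻⁵) = 5.67×10^7

Re = 5.67×10^7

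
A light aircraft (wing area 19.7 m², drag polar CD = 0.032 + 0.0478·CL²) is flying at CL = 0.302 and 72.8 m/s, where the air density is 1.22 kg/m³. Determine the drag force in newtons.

D = 2320 N

CD = 0.032 + 0.0478 × 0.302² = 0.03636
D = ½ρv²S·CD = ½ × 1.22 × 72.8² × 19.7 × 0.03636 = 2320 N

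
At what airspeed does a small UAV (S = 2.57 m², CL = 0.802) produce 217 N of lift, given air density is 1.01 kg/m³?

v = 14.4 m/s

L = ½ρv²S·CL ⇒ v = √(2L/(ρ·S·CL))
v = √(2 × 217 / (1.01 × 2.57 × 0.802)) = √208.5 = 14.4 m/s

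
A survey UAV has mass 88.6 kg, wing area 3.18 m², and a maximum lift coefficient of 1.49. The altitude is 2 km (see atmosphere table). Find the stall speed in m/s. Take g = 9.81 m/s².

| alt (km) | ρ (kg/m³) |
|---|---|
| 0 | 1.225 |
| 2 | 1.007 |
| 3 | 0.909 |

V_stall = 19.1 m/s

At 2 km, from the table: ρ = 1.007 kg/m³.
Stall occurs when L = W at CL,max. W = mg = 88.6 × 9.81 = 869.2 N.
From L = ½ρV²S·CL,max = W: V_stall = √(2W/(ρSCL,max)) = √(2·869.2/(1.007·3.18·1.49))
V_stall = √364.3 = 19.1 m/s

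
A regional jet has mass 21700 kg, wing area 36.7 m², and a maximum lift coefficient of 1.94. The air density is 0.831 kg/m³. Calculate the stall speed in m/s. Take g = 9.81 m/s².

Weight W = mg = 21700 × 9.81 = 2.129×10^5 N.
V_stall = √(2W/(ρ·S·CL,max)) = √(2 × 2.129×10^5 / (0.831 × 36.7 × 1.94))
V_stall = √7196 = 84.8 m/s

V_stall = 84.8 m/s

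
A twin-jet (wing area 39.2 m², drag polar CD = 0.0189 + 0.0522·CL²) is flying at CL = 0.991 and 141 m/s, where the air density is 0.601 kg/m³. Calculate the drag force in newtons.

CD = 0.0189 + 0.0522 × 0.991² = 0.07016
D = ½ρv²S·CD = ½ × 0.601 × 141² × 39.2 × 0.07016 = 16400 N

D = 16400 N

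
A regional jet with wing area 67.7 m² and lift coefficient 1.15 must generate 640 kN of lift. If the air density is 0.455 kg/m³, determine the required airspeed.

v = 190 m/s

L = ½ρv²S·CL ⇒ v = √(2L/(ρ·S·CL))
v = √(2 × 6.4×10^5 / (0.455 × 67.7 × 1.15)) = √36130 = 190 m/s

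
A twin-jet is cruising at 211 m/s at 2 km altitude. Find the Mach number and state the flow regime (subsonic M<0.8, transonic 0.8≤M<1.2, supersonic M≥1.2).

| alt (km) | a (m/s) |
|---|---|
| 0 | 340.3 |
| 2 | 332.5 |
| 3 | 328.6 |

M = 0.635 (subsonic)

At 2 km, from the table: a = 332.5 m/s.
M = v/a = 211 / 332.5 = 0.635
M = 0.635 → subsonic.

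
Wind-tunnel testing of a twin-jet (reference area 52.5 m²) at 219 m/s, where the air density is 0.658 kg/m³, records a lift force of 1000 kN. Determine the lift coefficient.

From L = ½ρv²S·CL, rearranging gives CL = 2L/(ρv²S).
CL = 2 × 1×10^6 / (0.658 × 219² × 52.5) = 1.21

CL = 1.21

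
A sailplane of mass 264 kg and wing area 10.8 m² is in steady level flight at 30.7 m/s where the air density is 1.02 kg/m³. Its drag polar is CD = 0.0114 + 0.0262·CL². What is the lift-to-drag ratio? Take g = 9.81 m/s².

L/D = 27.8

Level flight ⇒ L = W = m·g = 264 × 9.81 = 2589.8 N.
q = ½ρv² = ½ × 1.02 × 30.7² = 480.7 Pa.
CL = 2W/(ρv²S) = 2×2589.8/(1.02×30.7²×10.8) = 0.4989.
CD = 0.0114 + 0.0262 × 0.4989² = 0.01792.
L/D = CL/CD = 0.4989 / 0.01792 = 27.8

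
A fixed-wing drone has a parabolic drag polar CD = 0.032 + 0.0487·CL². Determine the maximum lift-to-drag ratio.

For CD = CD0 + K·CL², (L/D)max occurs at CL* = √(CD0/K) and equals 1/(2√(K·CD0)).
(L/D)max = 1/(2√(0.0487 × 0.032)) = 1/(2 × 0.03948) = 12.7

(L/D)max = 12.7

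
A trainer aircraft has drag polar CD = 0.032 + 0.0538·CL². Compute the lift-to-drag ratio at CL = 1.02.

CD = 0.032 + 0.0538 × 1.02² = 0.08797
L/D = CL/CD = 1.02 / 0.08797 = 11.6

L/D = 11.6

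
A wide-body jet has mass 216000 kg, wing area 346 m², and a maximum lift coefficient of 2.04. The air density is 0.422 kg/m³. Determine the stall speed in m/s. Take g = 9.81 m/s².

Weight W = mg = 216000 × 9.81 = 2.119×10^6 N.
From L = ½ρV²S·CL,max = W: V_stall = √(2W/(ρSCL,max)) = √(2·2.119×10^6/(0.422·346·2.04))
V_stall = √14230 = 119 m/s

V_stall = 119 m/s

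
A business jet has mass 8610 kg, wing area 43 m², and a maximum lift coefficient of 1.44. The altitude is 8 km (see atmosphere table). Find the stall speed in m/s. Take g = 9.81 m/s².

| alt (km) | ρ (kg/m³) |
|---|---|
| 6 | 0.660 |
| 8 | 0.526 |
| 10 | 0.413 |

V_stall = 72 m/s

At 8 km, from the table: ρ = 0.526 kg/m³.
Weight W = mg = 8610 × 9.81 = 84460 N.
From L = ½ρV²S·CL,max = W: V_stall = √(2W/(ρSCL,max)) = √(2·84460/(0.526·43·1.44))
V_stall = √5187 = 72 m/s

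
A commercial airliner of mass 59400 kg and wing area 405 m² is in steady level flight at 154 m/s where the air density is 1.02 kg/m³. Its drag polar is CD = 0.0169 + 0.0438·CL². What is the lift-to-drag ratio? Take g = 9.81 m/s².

L/D = 6.79

In steady level flight, lift balances weight: W = mg = 59400 × 9.81 = 5.8271×10^5 N.
q = ½ρv² = ½ × 1.02 × 154² = 12100 Pa.
Required CL = L/(qS) = 5.8271×10^5/(12100·405) = 0.119.
CD = 0.0169 + 0.0438 × 0.119² = 0.01752.
L/D = CL/CD = 0.119 / 0.01752 = 6.79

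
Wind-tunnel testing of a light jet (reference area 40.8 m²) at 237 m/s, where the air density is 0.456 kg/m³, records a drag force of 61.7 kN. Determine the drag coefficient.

CD = 0.118

From D = ½ρv²S·CD, rearranging gives CD = 2D/(ρv²S).
CD = 2 × 61700 / (0.456 × 237² × 40.8) = 0.118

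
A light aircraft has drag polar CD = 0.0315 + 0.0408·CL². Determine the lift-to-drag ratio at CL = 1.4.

L/D = 12.6

CD = 0.0315 + 0.0408 × 1.4² = 0.1115
L/D = CL/CD = 1.4 / 0.1115 = 12.6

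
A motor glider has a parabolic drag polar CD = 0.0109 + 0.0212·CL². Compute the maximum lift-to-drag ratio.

(L/D)max = 32.9

For CD = CD0 + K·CL², (L/D)max occurs at CL* = √(CD0/K) and equals 1/(2√(K·CD0)).
(L/D)max = 1/(2√(0.0212 × 0.0109)) = 1/(2 × 0.0152) = 32.9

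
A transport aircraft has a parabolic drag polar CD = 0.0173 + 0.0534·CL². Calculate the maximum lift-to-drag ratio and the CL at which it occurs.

(L/D)max = 16.5, at CL = 0.569

For CD = CD0 + K·CL², (L/D)max occurs at CL* = √(CD0/K) and equals 1/(2√(K·CD0)).
(L/D)max = 1/(2√(0.0534 × 0.0173)) = 1/(2 × 0.03039) = 16.5
CL* = √(0.0173/0.0534) = 0.569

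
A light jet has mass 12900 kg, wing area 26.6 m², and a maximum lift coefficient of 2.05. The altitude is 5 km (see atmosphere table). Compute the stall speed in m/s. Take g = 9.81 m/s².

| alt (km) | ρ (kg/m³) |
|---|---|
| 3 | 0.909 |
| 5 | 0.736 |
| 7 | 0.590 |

V_stall = 79.4 m/s

At 5 km, from the table: ρ = 0.736 kg/m³.
Weight W = mg = 12900 × 9.81 = 1.265×10^5 N.
From L = ½ρV²S·CL,max = W: V_stall = √(2W/(ρSCL,max)) = √(2·1.265×10^5/(0.736·26.6·2.05))
V_stall = √6306 = 79.4 m/s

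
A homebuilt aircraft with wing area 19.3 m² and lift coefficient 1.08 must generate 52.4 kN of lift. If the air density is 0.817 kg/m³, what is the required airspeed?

L = ½ρv²S·CL ⇒ v = √(2L/(ρ·S·CL))
v = √(2 × 52400 / (0.817 × 19.3 × 1.08)) = √6154 = 78.4 m/s

v = 78.4 m/s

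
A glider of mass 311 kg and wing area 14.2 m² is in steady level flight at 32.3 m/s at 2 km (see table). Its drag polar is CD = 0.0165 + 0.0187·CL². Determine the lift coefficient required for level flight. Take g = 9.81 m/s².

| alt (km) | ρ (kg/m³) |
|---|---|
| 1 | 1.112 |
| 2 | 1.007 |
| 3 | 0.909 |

At 2 km, from the table: ρ = 1.007 kg/m³.
Weight W = mg = 311 × 9.81 = 3050.9 N; in level flight L = W.
q = ½ρv² = ½ × 1.007 × 32.3² = 525.3 Pa.
CL = W/(q·S) = 3050.9 / (525.3 × 14.2) = 0.409.

CL = 0.409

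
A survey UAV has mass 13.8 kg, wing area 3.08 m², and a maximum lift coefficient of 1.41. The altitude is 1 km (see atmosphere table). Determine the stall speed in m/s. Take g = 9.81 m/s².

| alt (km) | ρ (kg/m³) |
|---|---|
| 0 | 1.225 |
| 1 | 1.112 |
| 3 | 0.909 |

V_stall = 7.49 m/s

At 1 km, from the table: ρ = 1.112 kg/m³.
Weight W = mg = 13.8 × 9.81 = 135.4 N.
From L = ½ρV²S·CL,max = W: V_stall = √(2W/(ρSCL,max)) = √(2·135.4/(1.112·3.08·1.41))
V_stall = √56.07 = 7.49 m/s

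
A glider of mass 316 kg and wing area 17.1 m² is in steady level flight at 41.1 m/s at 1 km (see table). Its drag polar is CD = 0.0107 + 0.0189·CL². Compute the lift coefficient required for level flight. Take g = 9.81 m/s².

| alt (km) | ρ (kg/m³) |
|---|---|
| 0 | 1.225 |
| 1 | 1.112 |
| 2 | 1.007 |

At 1 km, from the table: ρ = 1.112 kg/m³.
In steady level flight, lift balances weight: W = mg = 316 × 9.81 = 3100 N.
q = ½ρv² = ½ × 1.112 × 41.1² = 939.2 Pa.
CL = 2W/(ρv²S) = 2×3100/(1.112×41.1²×17.1) = 0.193.

CL = 0.193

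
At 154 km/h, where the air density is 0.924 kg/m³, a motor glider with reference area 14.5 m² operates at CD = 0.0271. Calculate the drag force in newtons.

Convert speed: v = 154 km/h ÷ 3.6 = 42.78 m/s.
Dynamic pressure q = ½ρv² = ½ × 0.924 × 42.78² = 845.4 Pa.
D = q·S·CD = 845.4 × 14.5 × 0.0271 = 332 N

D = 332 N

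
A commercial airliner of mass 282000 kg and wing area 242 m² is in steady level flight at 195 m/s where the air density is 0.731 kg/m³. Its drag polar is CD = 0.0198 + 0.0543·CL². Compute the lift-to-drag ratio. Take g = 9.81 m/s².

L/D = 14.5

In steady level flight, lift balances weight: W = mg = 282000 × 9.81 = 2.7664×10^6 N.
q = ½ρv² = ½ × 0.731 × 195² = 13900 Pa.
CL = W/(q·S) = 2.7664×10^6 / (13900 × 242) = 0.8225.
CD = 0.0198 + 0.0543 × 0.8225² = 0.05654.
L/D = CL/CD = 0.8225 / 0.05654 = 14.5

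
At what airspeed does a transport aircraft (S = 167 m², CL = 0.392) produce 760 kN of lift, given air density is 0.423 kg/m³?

L = ½ρv²S·CL ⇒ v = √(2L/(ρ·S·CL))
v = √(2 × 7.6×10^5 / (0.423 × 167 × 0.392)) = √54890 = 234 m/s

v = 234 m/s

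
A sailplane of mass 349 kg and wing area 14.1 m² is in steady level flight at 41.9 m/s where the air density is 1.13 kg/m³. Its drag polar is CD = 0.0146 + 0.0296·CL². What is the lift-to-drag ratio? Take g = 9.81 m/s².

L/D = 15

Level flight ⇒ L = W = m·g = 349 × 9.81 = 3423.7 N.
q = ½ρv² = ½ × 1.13 × 41.9² = 991.9 Pa.
CL = 2W/(ρv²S) = 2×3423.7/(1.13×41.9²×14.1) = 0.2448.
CD = 0.0146 + 0.0296 × 0.2448² = 0.01637.
L/D = CL/CD = 0.2448 / 0.01637 = 15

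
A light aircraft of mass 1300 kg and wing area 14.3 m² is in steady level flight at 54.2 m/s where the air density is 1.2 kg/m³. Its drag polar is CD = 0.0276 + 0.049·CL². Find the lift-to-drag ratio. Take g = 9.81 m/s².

L/D = 12.6

Level flight ⇒ L = W = m·g = 1300 × 9.81 = 12753 N.
q = ½ρv² = ½ × 1.2 × 54.2² = 1763 Pa.
Required CL = L/(qS) = 12753/(1763·14.3) = 0.506.
CD = 0.0276 + 0.049 × 0.506² = 0.04014.
L/D = CL/CD = 0.506 / 0.04014 = 12.6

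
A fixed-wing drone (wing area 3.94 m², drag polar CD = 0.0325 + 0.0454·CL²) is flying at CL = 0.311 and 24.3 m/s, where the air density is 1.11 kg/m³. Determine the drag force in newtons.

CD = 0.0325 + 0.0454 × 0.311² = 0.03689
D = ½ρv²S·CD = ½ × 1.11 × 24.3² × 3.94 × 0.03689 = 47.6 N

D = 47.6 N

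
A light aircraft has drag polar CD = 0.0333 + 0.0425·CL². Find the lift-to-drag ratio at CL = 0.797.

L/D = 13.2

CD = 0.0333 + 0.0425 × 0.797² = 0.0603
L/D = CL/CD = 0.797 / 0.0603 = 13.2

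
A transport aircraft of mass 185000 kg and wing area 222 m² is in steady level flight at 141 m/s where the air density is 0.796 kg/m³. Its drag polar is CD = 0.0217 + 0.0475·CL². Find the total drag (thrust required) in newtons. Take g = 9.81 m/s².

D = 1.27×10^5 N

Level flight ⇒ L = W = m·g = 185000 × 9.81 = 1.8148×10^6 N.
Dynamic pressure q = 0.5 × 0.796 × 141² = 7913 Pa.
CL = 2W/(ρv²S) = 2×1.8148×10^6/(0.796×141²×222) = 1.033.
CD = 0.0217 + 0.0475 × 1.033² = 0.0724.
D = q·S·CD = 7913 × 222 × 0.0724 = 1.272×10^5 N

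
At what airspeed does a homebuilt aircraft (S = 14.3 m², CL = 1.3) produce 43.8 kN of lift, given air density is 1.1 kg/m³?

L = ½ρv²S·CL ⇒ v = √(2L/(ρ·S·CL))
v = √(2 × 43800 / (1.1 × 14.3 × 1.3)) = √4284 = 65.5 m/s

v = 65.5 m/s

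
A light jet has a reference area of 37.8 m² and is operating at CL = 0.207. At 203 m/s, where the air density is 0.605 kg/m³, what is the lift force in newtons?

L = 97500 N

L = ½ρv²S·CL = ½ × 0.605 × 203² × 37.8 × 0.207 = 97500 N ≈ 97.5 kN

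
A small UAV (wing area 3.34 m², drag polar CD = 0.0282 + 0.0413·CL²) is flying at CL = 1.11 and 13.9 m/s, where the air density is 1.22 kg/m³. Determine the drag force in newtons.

CD = 0.0282 + 0.0413 × 1.11² = 0.07909
D = ½ρv²S·CD = ½ × 1.22 × 13.9² × 3.34 × 0.07909 = 31.1 N

D = 31.1 N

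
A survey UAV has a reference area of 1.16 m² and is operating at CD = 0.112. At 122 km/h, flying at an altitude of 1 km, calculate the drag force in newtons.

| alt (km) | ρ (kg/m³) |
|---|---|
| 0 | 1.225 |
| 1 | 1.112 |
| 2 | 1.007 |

D = 83 N

At 1 km, from the table: ρ = 1.112 kg/m³.
Convert speed: v = 122 km/h ÷ 3.6 = 33.89 m/s.
Dynamic pressure q = ½ρv² = ½ × 1.112 × 33.89² = 638.5 Pa.
D = q·S·CD = 638.5 × 1.16 × 0.112 = 83 N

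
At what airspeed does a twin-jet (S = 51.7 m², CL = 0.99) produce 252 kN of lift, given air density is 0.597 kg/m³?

L = ½ρv²S·CL ⇒ v = √(2L/(ρ·S·CL))
v = √(2 × 2.52×10^5 / (0.597 × 51.7 × 0.99)) = √16490 = 128 m/s

v = 128 m/s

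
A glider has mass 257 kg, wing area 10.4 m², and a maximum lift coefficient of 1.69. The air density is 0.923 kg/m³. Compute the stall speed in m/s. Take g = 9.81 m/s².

Stall occurs when L = W at CL,max. W = mg = 257 × 9.81 = 2521 N.
V_stall = √(2W/(ρ·S·CL,max)) = √(2 × 2521 / (0.923 × 10.4 × 1.69))
V_stall = √310.8 = 17.6 m/s

V_stall = 17.6 m/s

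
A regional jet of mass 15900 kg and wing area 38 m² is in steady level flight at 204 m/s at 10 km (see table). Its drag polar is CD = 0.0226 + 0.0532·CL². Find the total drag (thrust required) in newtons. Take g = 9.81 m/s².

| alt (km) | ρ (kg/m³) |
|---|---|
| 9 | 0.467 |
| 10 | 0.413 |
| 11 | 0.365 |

D = 11300 N

At 10 km, from the table: ρ = 0.413 kg/m³.
Weight W = mg = 15900 × 9.81 = 1.5598×10^5 N; in level flight L = W.
Dynamic pressure q = 0.5 × 0.413 × 204² = 8594 Pa.
Required CL = L/(qS) = 1.5598×10^5/(8594·38) = 0.4776.
CD = 0.0226 + 0.0532 × 0.4776² = 0.03474.
D = q·S·CD = 8594 × 38 × 0.03474 = 11340 N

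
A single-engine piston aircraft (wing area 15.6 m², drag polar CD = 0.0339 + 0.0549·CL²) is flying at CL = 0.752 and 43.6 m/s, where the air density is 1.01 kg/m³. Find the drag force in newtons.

CD = 0.0339 + 0.0549 × 0.752² = 0.06495
D = ½ρv²S·CD = ½ × 1.01 × 43.6² × 15.6 × 0.06495 = 973 N

D = 973 N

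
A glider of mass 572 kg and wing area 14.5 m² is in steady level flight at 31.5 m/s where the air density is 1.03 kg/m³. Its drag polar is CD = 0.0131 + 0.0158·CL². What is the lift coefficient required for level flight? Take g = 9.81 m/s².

Level flight ⇒ L = W = m·g = 572 × 9.81 = 5611.3 N.
Dynamic pressure q = 0.5 × 1.03 × 31.5² = 511 Pa.
Required CL = L/(qS) = 5611.3/(511·14.5) = 0.7573.

CL = 0.757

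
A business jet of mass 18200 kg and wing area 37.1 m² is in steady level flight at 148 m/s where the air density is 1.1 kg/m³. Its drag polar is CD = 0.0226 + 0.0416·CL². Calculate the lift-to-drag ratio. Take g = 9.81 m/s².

L/D = 13.7

Level flight ⇒ L = W = m·g = 18200 × 9.81 = 1.7854×10^5 N.
q = ½ρv² = ½ × 1.1 × 148² = 12050 Pa.
Required CL = L/(qS) = 1.7854×10^5/(12050·37.1) = 0.3995.
CD = 0.0226 + 0.0416 × 0.3995² = 0.02924.
L/D = CL/CD = 0.3995 / 0.02924 = 13.7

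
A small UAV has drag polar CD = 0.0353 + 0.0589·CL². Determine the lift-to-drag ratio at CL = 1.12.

L/D = 10.3

CD = 0.0353 + 0.0589 × 1.12² = 0.1092
L/D = CL/CD = 1.12 / 0.1092 = 10.3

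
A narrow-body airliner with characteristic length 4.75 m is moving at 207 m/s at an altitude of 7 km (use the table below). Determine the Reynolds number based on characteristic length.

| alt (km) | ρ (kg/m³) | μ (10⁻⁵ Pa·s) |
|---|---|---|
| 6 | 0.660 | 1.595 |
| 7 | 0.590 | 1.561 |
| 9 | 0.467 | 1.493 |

At 7 km, from the table: ρ = 0.590 kg/m³, μ = 1.561×10⁻⁵ Pa·s.
Re = ρ·v·c/μ = 0.59 × 207 × 4.75 / (1.561×10⁻⁵) = 3.72×10^7

Re = 3.72×10^7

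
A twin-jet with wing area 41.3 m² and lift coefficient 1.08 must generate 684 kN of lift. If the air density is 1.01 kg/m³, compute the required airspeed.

L = ½ρv²S·CL ⇒ v = √(2L/(ρ·S·CL))
v = √(2 × 6.84×10^5 / (1.01 × 41.3 × 1.08)) = √30370 = 174 m/s

v = 174 m/s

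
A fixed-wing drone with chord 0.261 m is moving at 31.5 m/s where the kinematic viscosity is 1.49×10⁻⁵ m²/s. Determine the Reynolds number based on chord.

Re = 5.52×10^5

Re = v·c/ν = 31.5 × 0.261 / (1.49×10⁻⁵) = 5.52×10^5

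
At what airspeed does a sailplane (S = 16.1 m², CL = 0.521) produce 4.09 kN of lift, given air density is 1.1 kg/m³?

v = 29.8 m/s

L = ½ρv²S·CL ⇒ v = √(2L/(ρ·S·CL))
v = √(2 × 4090 / (1.1 × 16.1 × 0.521)) = √886.5 = 29.8 m/s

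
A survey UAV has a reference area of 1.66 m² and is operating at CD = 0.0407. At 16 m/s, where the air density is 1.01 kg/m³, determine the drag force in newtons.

D = 8.73 N

Dynamic pressure q = ½ρv² = ½ × 1.01 × 16² = 129.3 Pa.
D = q·S·CD = 129.3 × 1.66 × 0.0407 = 8.73 N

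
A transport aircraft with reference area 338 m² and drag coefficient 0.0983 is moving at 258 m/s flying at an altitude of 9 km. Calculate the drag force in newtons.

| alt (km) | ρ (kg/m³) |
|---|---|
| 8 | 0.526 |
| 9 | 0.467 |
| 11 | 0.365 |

D = 5.16×10^5 N

At 9 km, from the table: ρ = 0.467 kg/m³.
Dynamic pressure q = ½ρv² = ½ × 0.467 × 258² = 15540 Pa.
D = q·S·CD = 15540 × 338 × 0.0983 = 5.16×10^5 N ≈ 516 kN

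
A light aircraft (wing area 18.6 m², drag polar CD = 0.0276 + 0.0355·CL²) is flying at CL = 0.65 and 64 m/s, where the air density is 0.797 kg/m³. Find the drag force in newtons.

CD = 0.0276 + 0.0355 × 0.65² = 0.0426
D = ½ρv²S·CD = ½ × 0.797 × 64² × 18.6 × 0.0426 = 1290 N

D = 1290 N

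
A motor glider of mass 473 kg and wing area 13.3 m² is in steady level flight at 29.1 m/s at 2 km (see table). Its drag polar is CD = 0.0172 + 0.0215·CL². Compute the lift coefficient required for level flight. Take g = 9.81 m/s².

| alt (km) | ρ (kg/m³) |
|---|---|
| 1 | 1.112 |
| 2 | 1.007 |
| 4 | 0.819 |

At 2 km, from the table: ρ = 1.007 kg/m³.
Weight W = mg = 473 × 9.81 = 4640.1 N; in level flight L = W.
q = ½ρv² = ½ × 1.007 × 29.1² = 426.4 Pa.
CL = 2W/(ρv²S) = 2×4640.1/(1.007×29.1²×13.3) = 0.8183.

CL = 0.818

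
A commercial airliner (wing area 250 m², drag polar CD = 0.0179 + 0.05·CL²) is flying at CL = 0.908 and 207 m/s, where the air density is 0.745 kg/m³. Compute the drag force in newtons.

CD = 0.0179 + 0.05 × 0.908² = 0.05912
D = ½ρv²S·CD = ½ × 0.745 × 207² × 250 × 0.05912 = 2.36×10^5 N

D = 2.36×10^5 N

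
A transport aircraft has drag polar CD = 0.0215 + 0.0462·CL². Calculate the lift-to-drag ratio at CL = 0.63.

CD = 0.0215 + 0.0462 × 0.63² = 0.03984
L/D = CL/CD = 0.63 / 0.03984 = 15.8

L/D = 15.8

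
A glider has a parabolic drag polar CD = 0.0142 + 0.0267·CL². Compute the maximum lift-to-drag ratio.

(L/D)max = 25.7

For CD = CD0 + K·CL², (L/D)max occurs at CL* = √(CD0/K) and equals 1/(2√(K·CD0)).
(L/D)max = 1/(2√(0.0267 × 0.0142)) = 1/(2 × 0.01947) = 25.7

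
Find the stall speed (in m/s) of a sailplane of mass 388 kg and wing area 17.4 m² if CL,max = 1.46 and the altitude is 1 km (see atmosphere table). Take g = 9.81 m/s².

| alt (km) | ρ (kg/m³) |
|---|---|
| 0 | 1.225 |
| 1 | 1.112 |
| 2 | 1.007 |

V_stall = 16.4 m/s

At 1 km, from the table: ρ = 1.112 kg/m³.
Stall occurs when L = W at CL,max. W = mg = 388 × 9.81 = 3806 N.
V_stall = √(2W/(ρ·S·CL,max)) = √(2 × 3806 / (1.112 × 17.4 × 1.46))
V_stall = √269.5 = 16.4 m/s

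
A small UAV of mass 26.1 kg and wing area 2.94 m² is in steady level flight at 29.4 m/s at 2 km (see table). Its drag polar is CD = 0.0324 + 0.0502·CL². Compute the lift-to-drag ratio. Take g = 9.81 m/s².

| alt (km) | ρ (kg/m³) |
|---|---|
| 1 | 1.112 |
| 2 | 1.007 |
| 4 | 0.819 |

At 2 km, from the table: ρ = 1.007 kg/m³.
In steady level flight, lift balances weight: W = mg = 26.1 × 9.81 = 256.04 N.
q = ½ρv² = ½ × 1.007 × 29.4² = 435.2 Pa.
CL = W/(q·S) = 256.04 / (435.2 × 2.94) = 0.2001.
CD = 0.0324 + 0.0502 × 0.2001² = 0.03441.
L/D = CL/CD = 0.2001 / 0.03441 = 5.82

L/D = 5.82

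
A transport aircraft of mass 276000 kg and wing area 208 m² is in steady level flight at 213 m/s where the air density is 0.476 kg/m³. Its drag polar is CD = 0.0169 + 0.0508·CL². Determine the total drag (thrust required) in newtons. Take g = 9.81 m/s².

Weight W = mg = 276000 × 9.81 = 2.7076×10^6 N; in level flight L = W.
Dynamic pressure q = 0.5 × 0.476 × 213² = 10800 Pa.
CL = 2W/(ρv²S) = 2×2.7076×10^6/(0.476×213²×208) = 1.206.
CD = 0.0169 + 0.0508 × 1.206² = 0.09073.
D = q·S·CD = 10800 × 208 × 0.09073 = 2.038×10^5 N

D = 2.04×10^5 N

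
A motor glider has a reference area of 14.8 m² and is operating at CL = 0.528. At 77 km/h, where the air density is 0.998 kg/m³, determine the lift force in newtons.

L = 1780 N

Convert speed: v = 77 km/h ÷ 3.6 = 21.39 m/s.
L = ½ρv²S·CL = ½ × 0.998 × 21.39² × 14.8 × 0.528 = 1780 N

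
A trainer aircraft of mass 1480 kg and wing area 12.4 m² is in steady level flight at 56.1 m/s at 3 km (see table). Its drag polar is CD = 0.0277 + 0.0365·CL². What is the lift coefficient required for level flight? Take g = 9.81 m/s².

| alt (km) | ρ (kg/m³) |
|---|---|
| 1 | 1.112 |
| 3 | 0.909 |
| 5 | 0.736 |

At 3 km, from the table: ρ = 0.909 kg/m³.
Level flight ⇒ L = W = m·g = 1480 × 9.81 = 14519 N.
Dynamic pressure q = 0.5 × 0.909 × 56.1² = 1430 Pa.
Required CL = L/(qS) = 14519/(1430·12.4) = 0.8186.

CL = 0.819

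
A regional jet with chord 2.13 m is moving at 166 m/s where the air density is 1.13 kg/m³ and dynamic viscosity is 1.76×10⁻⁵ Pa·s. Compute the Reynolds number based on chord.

Re = 2.27×10^7

Re = ρ·v·c/μ = 1.13 × 166 × 2.13 / (1.76×10⁻⁵) = 2.27×10^7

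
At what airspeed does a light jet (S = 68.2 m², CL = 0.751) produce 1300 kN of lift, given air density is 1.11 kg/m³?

v = 214 m/s

L = ½ρv²S·CL ⇒ v = √(2L/(ρ·S·CL))
v = √(2 × 1.3×10^6 / (1.11 × 68.2 × 0.751)) = √45730 = 214 m/s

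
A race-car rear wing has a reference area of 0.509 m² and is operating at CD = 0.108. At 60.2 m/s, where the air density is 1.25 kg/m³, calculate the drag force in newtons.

D = 125 N

D = ½ρv²S·CD = ½ × 1.25 × 60.2² × 0.509 × 0.108 = 125 N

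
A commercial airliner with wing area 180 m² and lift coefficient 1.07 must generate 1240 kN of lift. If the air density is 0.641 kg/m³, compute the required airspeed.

v = 142 m/s

L = ½ρv²S·CL ⇒ v = √(2L/(ρ·S·CL))
v = √(2 × 1.24×10^6 / (0.641 × 180 × 1.07)) = √20090 = 142 m/s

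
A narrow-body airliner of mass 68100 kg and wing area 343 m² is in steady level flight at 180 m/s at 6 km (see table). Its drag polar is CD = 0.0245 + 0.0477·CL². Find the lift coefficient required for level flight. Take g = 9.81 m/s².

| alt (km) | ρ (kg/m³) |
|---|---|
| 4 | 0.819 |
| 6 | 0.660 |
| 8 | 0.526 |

At 6 km, from the table: ρ = 0.660 kg/m³.
In steady level flight, lift balances weight: W = mg = 68100 × 9.81 = 6.6806×10^5 N.
Dynamic pressure q = 0.5 × 0.66 × 180² = 10690 Pa.
CL = W/(q·S) = 6.6806×10^5 / (10690 × 343) = 0.1822.

CL = 0.182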